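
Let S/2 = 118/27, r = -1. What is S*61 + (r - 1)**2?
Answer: 14504/27 ≈ 537.19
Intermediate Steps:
S = 236/27 (S = 2*(118/27) = 236/27 ≈ 8.7407)
S*61 + (r - 1)**2 = (236/27)*61 + (-1 - 1)**2 = 14396/27 + (-2)**2 = 14396/27 + 4 = 14504/27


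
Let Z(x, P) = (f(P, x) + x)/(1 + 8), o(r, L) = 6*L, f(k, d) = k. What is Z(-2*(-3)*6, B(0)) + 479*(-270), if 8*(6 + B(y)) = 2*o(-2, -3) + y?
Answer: -775963/6 ≈ -1.2933e+5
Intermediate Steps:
B(y) = -21/2 + y/8 (B(y) = -6 + (2*(6*(-3)) + y)/8 = -6 + (2*(-18) + y)/8 = -6 + (-36 + y)/8 = -6 + (-9/2 + y/8) = -21/2 + y/8)
Z(x, P) = P/9 + x/9 (Z(x, P) = (P + x)/(1 + 8) = (P + x)/9 = (P + x)*(1/9) = P/9 + x/9)
Z(-2*(-3)*6, B(0)) + 479*(-270) = ((-21/2 + (1/8)*0)/9 + (-2*(-3)*6)/9) + 479*(-270) = ((-21/2 + 0)/9 + (6*6)/9) - 129330 = ((1/9)*(-21/2) + (1/9)*36) - 129330 = (-7/6 + 4) - 129330 = 17/6 - 129330 = -775963/6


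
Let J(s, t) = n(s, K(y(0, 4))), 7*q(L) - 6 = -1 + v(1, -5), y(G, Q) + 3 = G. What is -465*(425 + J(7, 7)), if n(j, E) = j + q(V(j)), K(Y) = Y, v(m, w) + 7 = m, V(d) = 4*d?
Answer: -1405695/7 ≈ -2.0081e+5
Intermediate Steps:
v(m, w) = -7 + m
y(G, Q) = -3 + G
q(L) = -⅐ (q(L) = 6/7 + (-1 + (-7 + 1))/7 = 6/7 + (-1 - 6)/7 = 6/7 + (⅐)*(-7) = 6/7 - 1 = -⅐)
n(j, E) = -⅐ + j (n(j, E) = j - ⅐ = -⅐ + j)
J(s, t) = -⅐ + s
-465*(425 + J(7, 7)) = -465*(425 + (-⅐ + 7)) = -465*(425 + 48/7) = -465*3023/7 = -1405695/7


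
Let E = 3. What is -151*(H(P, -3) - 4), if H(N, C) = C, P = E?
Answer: 1057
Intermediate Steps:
P = 3
-151*(H(P, -3) - 4) = -151*(-3 - 4) = -151*(-7) = 1057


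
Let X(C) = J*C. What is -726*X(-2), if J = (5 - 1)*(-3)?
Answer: -17424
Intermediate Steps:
J = -12 (J = 4*(-3) = -12)
X(C) = -12*C
-726*X(-2) = -(-8712)*(-2) = -726*24 = -17424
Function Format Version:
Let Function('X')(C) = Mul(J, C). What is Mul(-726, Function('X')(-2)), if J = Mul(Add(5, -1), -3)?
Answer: -17424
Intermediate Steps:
J = -12 (J = Mul(4, -3) = -12)
Function('X')(C) = Mul(-12, C)
Mul(-726, Function('X')(-2)) = Mul(-726, Mul(-12, -2)) = Mul(-726, 24) = -17424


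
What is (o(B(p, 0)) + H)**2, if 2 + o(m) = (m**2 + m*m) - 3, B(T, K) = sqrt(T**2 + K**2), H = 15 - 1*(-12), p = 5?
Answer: 5184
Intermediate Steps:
H = 27 (H = 15 + 12 = 27)
B(T, K) = sqrt(K**2 + T**2)
o(m) = -5 + 2*m**2 (o(m) = -2 + ((m**2 + m*m) - 3) = -2 + ((m**2 + m**2) - 3) = -2 + (2*m**2 - 3) = -2 + (-3 + 2*m**2) = -5 + 2*m**2)
(o(B(p, 0)) + H)**2 = ((-5 + 2*(sqrt(0**2 + 5**2))**2) + 27)**2 = ((-5 + 2*(sqrt(0 + 25))**2) + 27)**2 = ((-5 + 2*(sqrt(25))**2) + 27)**2 = ((-5 + 2*5**2) + 27)**2 = ((-5 + 2*25) + 27)**2 = ((-5 + 50) + 27)**2 = (45 + 27)**2 = 72**2 = 5184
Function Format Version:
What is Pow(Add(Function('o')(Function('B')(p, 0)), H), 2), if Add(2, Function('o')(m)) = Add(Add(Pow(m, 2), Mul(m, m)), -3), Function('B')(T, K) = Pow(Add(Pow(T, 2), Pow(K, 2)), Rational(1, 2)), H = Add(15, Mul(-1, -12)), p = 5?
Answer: 5184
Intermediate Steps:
H = 27 (H = Add(15, 12) = 27)
Function('B')(T, K) = Pow(Add(Pow(K, 2), Pow(T, 2)), Rational(1, 2))
Function('o')(m) = Add(-5, Mul(2, Pow(m, 2))) (Function('o')(m) = Add(-2, Add(Add(Pow(m, 2), Mul(m, m)), -3)) = Add(-2, Add(Add(Pow(m, 2), Pow(m, 2)), -3)) = Add(-2, Add(Mul(2, Pow(m, 2)), -3)) = Add(-2, Add(-3, Mul(2, Pow(m, 2)))) = Add(-5, Mul(2, Pow(m, 2))))
Pow(Add(Function('o')(Function('B')(p, 0)), H), 2) = Pow(Add(Add(-5, Mul(2, Pow(Pow(Add(Pow(0, 2), Pow(5, 2)), Rational(1, 2)), 2))), 27), 2) = Pow(Add(Add(-5, Mul(2, Pow(Pow(Add(0, 25), Rational(1, 2)), 2))), 27), 2) = Pow(Add(Add(-5, Mul(2, Pow(Pow(25, Rational(1, 2)), 2))), 27), 2) = Pow(Add(Add(-5, Mul(2, Pow(5, 2))), 27), 2) = Pow(Add(Add(-5, Mul(2, 25)), 27), 2) = Pow(Add(Add(-5, 50), 27), 2) = Pow(Add(45, 27), 2) = Pow(72, 2) = 5184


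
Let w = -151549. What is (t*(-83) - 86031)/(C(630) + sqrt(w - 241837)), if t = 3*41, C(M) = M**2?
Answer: -2728404000/11252143099 + 48120*I*sqrt(393386)/78765001693 ≈ -0.24248 + 0.00038318*I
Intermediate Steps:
t = 123
(t*(-83) - 86031)/(C(630) + sqrt(w - 241837)) = (123*(-83) - 86031)/(630**2 + sqrt(-151549 - 241837)) = (-10209 - 86031)/(396900 + sqrt(-393386)) = -96240/(396900 + I*sqrt(393386))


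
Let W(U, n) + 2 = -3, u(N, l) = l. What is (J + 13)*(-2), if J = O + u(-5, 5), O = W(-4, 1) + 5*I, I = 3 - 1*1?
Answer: -46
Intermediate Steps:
I = 2 (I = 3 - 1 = 2)
W(U, n) = -5 (W(U, n) = -2 - 3 = -5)
O = 5 (O = -5 + 5*2 = -5 + 10 = 5)
J = 10 (J = 5 + 5 = 10)
(J + 13)*(-2) = (10 + 13)*(-2) = 23*(-2) = -46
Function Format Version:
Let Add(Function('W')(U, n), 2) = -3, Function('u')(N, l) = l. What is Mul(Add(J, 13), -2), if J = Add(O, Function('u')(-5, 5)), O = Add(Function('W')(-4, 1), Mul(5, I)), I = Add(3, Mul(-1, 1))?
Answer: -46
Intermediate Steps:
I = 2 (I = Add(3, -1) = 2)
Function('W')(U, n) = -5 (Function('W')(U, n) = Add(-2, -3) = -5)
O = 5 (O = Add(-5, Mul(5, 2)) = Add(-5, 10) = 5)
J = 10 (J = Add(5, 5) = 10)
Mul(Add(J, 13), -2) = Mul(Add(10, 13), -2) = Mul(23, -2) = -46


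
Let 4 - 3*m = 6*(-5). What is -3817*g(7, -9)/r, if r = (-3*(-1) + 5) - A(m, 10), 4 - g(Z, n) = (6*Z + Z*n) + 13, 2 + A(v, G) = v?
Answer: 34353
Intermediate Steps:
m = 34/3 (m = 4/3 - 2*(-5) = 4/3 - ⅓*(-30) = 4/3 + 10 = 34/3 ≈ 11.333)
A(v, G) = -2 + v
g(Z, n) = -9 - 6*Z - Z*n (g(Z, n) = 4 - ((6*Z + Z*n) + 13) = 4 - (13 + 6*Z + Z*n) = 4 + (-13 - 6*Z - Z*n) = -9 - 6*Z - Z*n)
r = -4/3 (r = (-3*(-1) + 5) - (-2 + 34/3) = (3 + 5) - 1*28/3 = 8 - 28/3 = -4/3 ≈ -1.3333)
-3817*g(7, -9)/r = -3817*(-9 - 6*7 - 1*7*(-9))/(-4/3) = -3817*(-9 - 42 + 63)*(-3)/4 = -45804*(-3)/4 = -3817*(-9) = 34353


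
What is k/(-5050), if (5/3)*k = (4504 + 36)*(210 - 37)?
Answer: -235626/2525 ≈ -93.317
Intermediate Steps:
k = 471252 (k = 3*((4504 + 36)*(210 - 37))/5 = 3*(4540*173)/5 = (⅗)*785420 = 471252)
k/(-5050) = 471252/(-5050) = 471252*(-1/5050) = -235626/2525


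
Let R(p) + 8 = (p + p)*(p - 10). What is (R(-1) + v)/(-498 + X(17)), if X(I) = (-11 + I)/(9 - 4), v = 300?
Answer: -785/1242 ≈ -0.63204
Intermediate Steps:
X(I) = -11/5 + I/5 (X(I) = (-11 + I)/5 = (-11 + I)*(1/5) = -11/5 + I/5)
R(p) = -8 + 2*p*(-10 + p) (R(p) = -8 + (p + p)*(p - 10) = -8 + (2*p)*(-10 + p) = -8 + 2*p*(-10 + p))
(R(-1) + v)/(-498 + X(17)) = ((-8 - 20*(-1) + 2*(-1)**2) + 300)/(-498 + (-11/5 + (1/5)*17)) = ((-8 + 20 + 2*1) + 300)/(-498 + (-11/5 + 17/5)) = ((-8 + 20 + 2) + 300)/(-498 + 6/5) = (14 + 300)/(-2484/5) = 314*(-5/2484) = -785/1242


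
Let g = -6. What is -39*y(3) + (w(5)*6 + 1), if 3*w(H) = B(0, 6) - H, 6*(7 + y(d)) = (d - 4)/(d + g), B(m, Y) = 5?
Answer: 1631/6 ≈ 271.83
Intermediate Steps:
y(d) = -7 + (-4 + d)/(6*(-6 + d)) (y(d) = -7 + ((d - 4)/(d - 6))/6 = -7 + ((-4 + d)/(-6 + d))/6 = -7 + (-4 + d)/(6*(-6 + d)))
w(H) = 5/3 - H/3 (w(H) = (5 - H)/3 = 5/3 - H/3)
-39*y(3) + (w(5)*6 + 1) = -13*(248 - 41*3)/(2*(-6 + 3)) + ((5/3 - ⅓*5)*6 + 1) = -13*(248 - 123)/(2*(-3)) + ((5/3 - 5/3)*6 + 1) = -13*(-1)*125/(2*3) + (0*6 + 1) = -39*(-125/18) + (0 + 1) = 1625/6 + 1 = 1631/6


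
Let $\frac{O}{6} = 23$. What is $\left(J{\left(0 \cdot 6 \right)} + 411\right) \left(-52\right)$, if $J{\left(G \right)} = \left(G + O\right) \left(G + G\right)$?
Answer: $-21372$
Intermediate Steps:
$O = 138$ ($O = 6 \cdot 23 = 138$)
$J{\left(G \right)} = 2 G \left(138 + G\right)$ ($J{\left(G \right)} = \left(G + 138\right) \left(G + G\right) = \left(138 + G\right) 2 G = 2 G \left(138 + G\right)$)
$\left(J{\left(0 \cdot 6 \right)} + 411\right) \left(-52\right) = \left(2 \cdot 0 \cdot 6 \left(138 + 0 \cdot 6\right) + 411\right) \left(-52\right) = \left(2 \cdot 0 \left(138 + 0\right) + 411\right) \left(-52\right) = \left(2 \cdot 0 \cdot 138 + 411\right) \left(-52\right) = \left(0 + 411\right) \left(-52\right) = 411 \left(-52\right) = -21372$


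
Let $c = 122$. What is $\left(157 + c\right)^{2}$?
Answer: $77841$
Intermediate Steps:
$\left(157 + c\right)^{2} = \left(157 + 122\right)^{2} = 279^{2} = 77841$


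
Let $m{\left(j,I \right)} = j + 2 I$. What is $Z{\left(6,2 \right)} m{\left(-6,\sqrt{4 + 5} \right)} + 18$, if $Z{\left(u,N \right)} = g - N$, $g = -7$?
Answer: $18$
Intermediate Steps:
$Z{\left(u,N \right)} = -7 - N$
$Z{\left(6,2 \right)} m{\left(-6,\sqrt{4 + 5} \right)} + 18 = \left(-7 - 2\right) \left(-6 + 2 \sqrt{4 + 5}\right) + 18 = \left(-7 - 2\right) \left(-6 + 2 \sqrt{9}\right) + 18 = - 9 \left(-6 + 2 \cdot 3\right) + 18 = - 9 \left(-6 + 6\right) + 18 = \left(-9\right) 0 + 18 = 0 + 18 = 18$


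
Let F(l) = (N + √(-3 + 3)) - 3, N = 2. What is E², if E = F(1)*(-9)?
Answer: 81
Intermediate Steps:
F(l) = -1 (F(l) = (2 + √(-3 + 3)) - 3 = (2 + √0) - 3 = (2 + 0) - 3 = 2 - 3 = -1)
E = 9 (E = -1*(-9) = 9)
E² = 9² = 81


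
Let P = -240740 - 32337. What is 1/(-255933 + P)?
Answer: -1/529010 ≈ -1.8903e-6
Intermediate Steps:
P = -273077
1/(-255933 + P) = 1/(-255933 - 273077) = 1/(-529010) = -1/529010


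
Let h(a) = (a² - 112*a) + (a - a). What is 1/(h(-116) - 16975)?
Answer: 1/9473 ≈ 0.00010556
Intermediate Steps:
h(a) = a² - 112*a (h(a) = (a² - 112*a) + 0 = a² - 112*a)
1/(h(-116) - 16975) = 1/(-116*(-112 - 116) - 16975) = 1/(-116*(-228) - 16975) = 1/(26448 - 16975) = 1/9473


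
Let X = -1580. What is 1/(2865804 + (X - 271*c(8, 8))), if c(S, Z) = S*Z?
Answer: 1/2846880 ≈ 3.5126e-7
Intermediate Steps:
1/(2865804 + (X - 271*c(8, 8))) = 1/(2865804 + (-1580 - 2168*8)) = 1/(2865804 + (-1580 - 271*64)) = 1/(2865804 + (-1580 - 17344)) = 1/(2865804 - 18924) = 1/2846880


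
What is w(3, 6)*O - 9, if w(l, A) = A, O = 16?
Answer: 87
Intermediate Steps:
w(3, 6)*O - 9 = 6*16 - 9 = 96 - 9 = 87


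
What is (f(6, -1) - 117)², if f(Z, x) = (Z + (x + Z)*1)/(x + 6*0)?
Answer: 16384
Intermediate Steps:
f(Z, x) = (x + 2*Z)/x (f(Z, x) = (Z + (Z + x)*1)/(x + 0) = (Z + (Z + x))/x = (x + 2*Z)/x)
(f(6, -1) - 117)² = ((-1 + 2*6)/(-1) - 117)² = (-(-1 + 12) - 117)² = (-1*11 - 117)² = (-11 - 117)² = (-128)² = 16384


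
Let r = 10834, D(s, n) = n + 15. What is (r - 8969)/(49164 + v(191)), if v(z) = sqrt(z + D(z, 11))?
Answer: 91690860/2417098679 - 1865*sqrt(217)/2417098679 ≈ 0.037923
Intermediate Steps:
D(s, n) = 15 + n
v(z) = sqrt(26 + z) (v(z) = sqrt(z + (15 + 11)) = sqrt(z + 26) = sqrt(26 + z))
(r - 8969)/(49164 + v(191)) = (10834 - 8969)/(49164 + sqrt(26 + 191)) = 1865/(49164 + sqrt(217))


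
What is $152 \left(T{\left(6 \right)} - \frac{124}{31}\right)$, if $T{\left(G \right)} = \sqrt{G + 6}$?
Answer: $-608 + 304 \sqrt{3} \approx -81.457$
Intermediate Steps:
$T{\left(G \right)} = \sqrt{6 + G}$
$152 \left(T{\left(6 \right)} - \frac{124}{31}\right) = 152 \left(\sqrt{6 + 6} - \frac{124}{31}\right) = 152 \left(\sqrt{12} - 4\right) = 152 \left(2 \sqrt{3} - 4\right) = 152 \left(-4 + 2 \sqrt{3}\right) = -608 + 304 \sqrt{3}$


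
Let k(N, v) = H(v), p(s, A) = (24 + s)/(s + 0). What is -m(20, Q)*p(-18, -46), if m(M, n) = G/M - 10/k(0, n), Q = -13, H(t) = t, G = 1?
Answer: 71/260 ≈ 0.27308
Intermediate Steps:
p(s, A) = (24 + s)/s
k(N, v) = v
m(M, n) = 1/M - 10/n
-m(20, Q)*p(-18, -46) = -(1/20 - 10/(-13))*(24 - 18)/(-18) = -(1/20 - 10*(-1/13))*(-1/18*6) = -(1/20 + 10/13)*(-1)/3 = -213*(-1)/(260*3) = -1*(-71/260) = 71/260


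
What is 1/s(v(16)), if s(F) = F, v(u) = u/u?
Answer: 1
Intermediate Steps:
v(u) = 1
1/s(v(16)) = 1/1 = 1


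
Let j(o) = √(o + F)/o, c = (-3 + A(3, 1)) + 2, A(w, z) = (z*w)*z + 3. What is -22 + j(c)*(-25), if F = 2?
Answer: -22 - 5*√7 ≈ -35.229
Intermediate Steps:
A(w, z) = 3 + w*z² (A(w, z) = (w*z)*z + 3 = w*z² + 3 = 3 + w*z²)
c = 5 (c = (-3 + (3 + 3*1²)) + 2 = (-3 + (3 + 3*1)) + 2 = (-3 + (3 + 3)) + 2 = (-3 + 6) + 2 = 3 + 2 = 5)
j(o) = √(2 + o)/o (j(o) = √(o + 2)/o = √(2 + o)/o)
-22 + j(c)*(-25) = -22 + (√(2 + 5)/5)*(-25) = -22 + (√7/5)*(-25) = -22 - 5*√7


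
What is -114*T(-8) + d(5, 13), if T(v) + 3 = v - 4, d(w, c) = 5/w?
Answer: 1711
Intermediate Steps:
T(v) = -7 + v (T(v) = -3 + (v - 4) = -3 + (-4 + v) = -7 + v)
-114*T(-8) + d(5, 13) = -114*(-7 - 8) + 5/5 = -114*(-15) + 5*(⅕) = 1710 + 1 = 1711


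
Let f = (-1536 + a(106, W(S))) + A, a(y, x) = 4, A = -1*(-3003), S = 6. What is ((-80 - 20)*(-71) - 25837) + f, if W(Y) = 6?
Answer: -17266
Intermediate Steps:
A = 3003
f = 1471 (f = (-1536 + 4) + 3003 = -1532 + 3003 = 1471)
((-80 - 20)*(-71) - 25837) + f = ((-80 - 20)*(-71) - 25837) + 1471 = (-100*(-71) - 25837) + 1471 = (7100 - 25837) + 1471 = -18737 + 1471 = -17266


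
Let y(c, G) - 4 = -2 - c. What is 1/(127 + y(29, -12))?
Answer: 1/100 ≈ 0.010000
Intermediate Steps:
y(c, G) = 2 - c (y(c, G) = 4 + (-2 - c) = 2 - c)
1/(127 + y(29, -12)) = 1/(127 + (2 - 1*29)) = 1/(127 + (2 - 29)) = 1/(127 - 27) = 1/100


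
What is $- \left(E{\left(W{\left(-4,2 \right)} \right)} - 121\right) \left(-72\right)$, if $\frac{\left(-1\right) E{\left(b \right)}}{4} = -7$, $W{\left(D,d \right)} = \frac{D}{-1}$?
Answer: $-6696$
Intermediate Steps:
$W{\left(D,d \right)} = - D$ ($W{\left(D,d \right)} = D \left(-1\right) = - D$)
$E{\left(b \right)} = 28$ ($E{\left(b \right)} = \left(-4\right) \left(-7\right) = 28$)
$- \left(E{\left(W{\left(-4,2 \right)} \right)} - 121\right) \left(-72\right) = - \left(28 - 121\right) \left(-72\right) = - \left(-93\right) \left(-72\right) = \left(-1\right) 6696 = -6696$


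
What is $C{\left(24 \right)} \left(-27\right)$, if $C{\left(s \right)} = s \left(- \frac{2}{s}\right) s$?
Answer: $1296$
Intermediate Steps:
$C{\left(s \right)} = - 2 s$
$C{\left(24 \right)} \left(-27\right) = \left(-2\right) 24 \left(-27\right) = \left(-48\right) \left(-27\right) = 1296$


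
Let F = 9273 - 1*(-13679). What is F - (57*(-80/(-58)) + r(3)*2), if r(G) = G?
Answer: 663154/29 ≈ 22867.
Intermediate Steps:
F = 22952 (F = 9273 + 13679 = 22952)
F - (57*(-80/(-58)) + r(3)*2) = 22952 - (57*(-80/(-58)) + 3*2) = 22952 - (57*(-80*(-1/58)) + 6) = 22952 - (57*(40/29) + 6) = 22952 - (2280/29 + 6) = 22952 - 1*2454/29 = 22952 - 2454/29 = 663154/29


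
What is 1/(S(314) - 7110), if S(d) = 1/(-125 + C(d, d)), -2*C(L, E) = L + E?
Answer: -439/3121291 ≈ -0.00014065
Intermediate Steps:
C(L, E) = -E/2 - L/2 (C(L, E) = -(L + E)/2 = -(E + L)/2 = -E/2 - L/2)
S(d) = 1/(-125 - d) (S(d) = 1/(-125 + (-d/2 - d/2)) = 1/(-125 - d))
1/(S(314) - 7110) = 1/(-1/(125 + 314) - 7110) = 1/(-1/439 - 7110) = 1/(-3121291/439) = -439/3121291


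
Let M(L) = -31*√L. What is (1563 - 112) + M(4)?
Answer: 1389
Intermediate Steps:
(1563 - 112) + M(4) = (1563 - 112) - 31*√4 = 1451 - 31*2 = 1451 - 62 = 1389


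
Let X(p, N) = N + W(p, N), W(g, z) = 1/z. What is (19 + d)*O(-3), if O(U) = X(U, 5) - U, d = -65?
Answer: -1886/5 ≈ -377.20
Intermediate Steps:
X(p, N) = N + 1/N
O(U) = 26/5 - U (O(U) = (5 + 1/5) - U = (5 + ⅕) - U = 26/5 - U)
(19 + d)*O(-3) = (19 - 65)*(26/5 - 1*(-3)) = -46*(26/5 + 3) = -46*41/5 = -1886/5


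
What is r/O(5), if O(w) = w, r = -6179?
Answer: -6179/5 ≈ -1235.8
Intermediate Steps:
r/O(5) = -6179/5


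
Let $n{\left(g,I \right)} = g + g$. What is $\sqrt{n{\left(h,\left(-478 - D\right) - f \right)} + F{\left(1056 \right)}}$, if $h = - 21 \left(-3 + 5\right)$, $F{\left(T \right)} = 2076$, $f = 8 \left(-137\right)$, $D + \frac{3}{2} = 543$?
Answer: $2 \sqrt{498} \approx 44.632$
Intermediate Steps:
$D = \frac{1083}{2}$ ($D = - \frac{3}{2} + 543 = \frac{1083}{2} \approx 541.5$)
$f = -1096$
$h = -42$ ($h = \left(-21\right) 2 = -42$)
$n{\left(g,I \right)} = 2 g$
$\sqrt{n{\left(h,\left(-478 - D\right) - f \right)} + F{\left(1056 \right)}} = \sqrt{2 \left(-42\right) + 2076} = \sqrt{-84 + 2076} = \sqrt{1992} = 2 \sqrt{498}$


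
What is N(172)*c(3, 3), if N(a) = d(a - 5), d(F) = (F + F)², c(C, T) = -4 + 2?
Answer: -223112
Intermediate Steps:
c(C, T) = -2
d(F) = 4*F² (d(F) = (2*F)² = 4*F²)
N(a) = 4*(-5 + a)² (N(a) = 4*(a - 5)² = 4*(-5 + a)²)
N(172)*c(3, 3) = (4*(-5 + 172)²)*(-2) = (4*167²)*(-2) = (4*27889)*(-2) = 111556*(-2) = -223112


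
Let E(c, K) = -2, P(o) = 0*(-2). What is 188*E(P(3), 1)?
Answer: -376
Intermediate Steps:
P(o) = 0
188*E(P(3), 1) = 188*(-2) = -376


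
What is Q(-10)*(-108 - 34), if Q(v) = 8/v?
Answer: 568/5 ≈ 113.60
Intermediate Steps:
Q(-10)*(-108 - 34) = (8/(-10))*(-108 - 34) = (8*(-1/10))*(-142) = -4/5*(-142) = 568/5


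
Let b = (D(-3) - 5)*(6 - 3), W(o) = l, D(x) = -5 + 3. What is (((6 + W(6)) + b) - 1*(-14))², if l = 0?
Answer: 1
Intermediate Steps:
D(x) = -2
W(o) = 0
b = -21 (b = (-2 - 5)*(6 - 3) = -7*3 = -21)
(((6 + W(6)) + b) - 1*(-14))² = (((6 + 0) - 21) - 1*(-14))² = ((6 - 21) + 14)² = (-15 + 14)² = (-1)² = 1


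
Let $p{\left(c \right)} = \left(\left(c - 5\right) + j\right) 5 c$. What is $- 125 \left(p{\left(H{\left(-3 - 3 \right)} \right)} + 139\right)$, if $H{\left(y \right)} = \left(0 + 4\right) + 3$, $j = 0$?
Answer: $-26125$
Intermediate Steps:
$H{\left(y \right)} = 7$ ($H{\left(y \right)} = 4 + 3 = 7$)
$p{\left(c \right)} = c \left(-25 + 5 c\right)$ ($p{\left(c \right)} = \left(\left(c - 5\right) + 0\right) 5 c = \left(\left(-5 + c\right) + 0\right) 5 c = \left(-5 + c\right) 5 c = \left(-25 + 5 c\right) c = c \left(-25 + 5 c\right)$)
$- 125 \left(p{\left(H{\left(-3 - 3 \right)} \right)} + 139\right) = - 125 \left(5 \cdot 7 \left(-5 + 7\right) + 139\right) = - 125 \left(5 \cdot 7 \cdot 2 + 139\right) = - 125 \left(70 + 139\right) = \left(-125\right) 209 = -26125$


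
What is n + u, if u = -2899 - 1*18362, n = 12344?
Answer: -8917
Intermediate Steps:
u = -21261 (u = -2899 - 18362 = -21261)
n + u = 12344 - 21261 = -8917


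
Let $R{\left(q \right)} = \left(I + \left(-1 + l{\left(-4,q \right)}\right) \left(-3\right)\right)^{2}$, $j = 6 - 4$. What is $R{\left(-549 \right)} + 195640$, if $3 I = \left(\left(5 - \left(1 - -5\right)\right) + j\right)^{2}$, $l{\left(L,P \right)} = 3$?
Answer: $\frac{1761049}{9} \approx 1.9567 \cdot 10^{5}$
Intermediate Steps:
$j = 2$ ($j = 6 - 4 = 2$)
$I = \frac{1}{3}$ ($I = \frac{\left(\left(5 - \left(1 - -5\right)\right) + 2\right)^{2}}{3} = \frac{\left(\left(5 - \left(1 + 5\right)\right) + 2\right)^{2}}{3} = \frac{\left(\left(5 - 6\right) + 2\right)^{2}}{3} = \frac{\left(-1 + 2\right)^{2}}{3} = \frac{1^{2}}{3} = \frac{1}{3} \cdot 1 = \frac{1}{3} \approx 0.33333$)
$R{\left(q \right)} = \frac{289}{9}$ ($R{\left(q \right)} = \left(\frac{1}{3} + \left(-1 + 3\right) \left(-3\right)\right)^{2} = \left(\frac{1}{3} + 2 \left(-3\right)\right)^{2} = \left(\frac{1}{3} - 6\right)^{2} = \left(- \frac{17}{3}\right)^{2} = \frac{289}{9}$)
$R{\left(-549 \right)} + 195640 = \frac{289}{9} + 195640 = \frac{1761049}{9}$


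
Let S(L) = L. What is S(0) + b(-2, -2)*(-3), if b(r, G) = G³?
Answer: 24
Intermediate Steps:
S(0) + b(-2, -2)*(-3) = 0 + (-2)³*(-3) = 0 - 8*(-3) = 0 + 24 = 24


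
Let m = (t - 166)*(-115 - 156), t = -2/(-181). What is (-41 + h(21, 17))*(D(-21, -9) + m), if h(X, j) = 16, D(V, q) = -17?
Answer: -203471175/181 ≈ -1.1242e+6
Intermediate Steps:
t = 2/181 (t = -2*(-1/181) = 2/181 ≈ 0.011050)
m = 8141924/181 (m = (2/181 - 166)*(-115 - 156) = -30044/181*(-271) = 8141924/181 ≈ 44983.)
(-41 + h(21, 17))*(D(-21, -9) + m) = (-41 + 16)*(-17 + 8141924/181) = -25*8138847/181 = -203471175/181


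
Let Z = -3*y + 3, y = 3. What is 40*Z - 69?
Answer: -309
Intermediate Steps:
Z = -6 (Z = -3*3 + 3 = -9 + 3 = -6)
40*Z - 69 = 40*(-6) - 69 = -240 - 69 = -309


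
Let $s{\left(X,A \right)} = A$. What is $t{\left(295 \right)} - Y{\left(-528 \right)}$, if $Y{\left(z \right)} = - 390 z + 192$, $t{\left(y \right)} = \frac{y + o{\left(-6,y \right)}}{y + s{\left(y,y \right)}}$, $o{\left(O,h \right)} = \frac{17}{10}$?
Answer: $- \frac{1216057833}{5900} \approx -2.0611 \cdot 10^{5}$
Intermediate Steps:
$o{\left(O,h \right)} = \frac{17}{10}$ ($o{\left(O,h \right)} = 17 \cdot \frac{1}{10} = \frac{17}{10}$)
$t{\left(y \right)} = \frac{\frac{17}{10} + y}{2 y}$ ($t{\left(y \right)} = \frac{y + \frac{17}{10}}{y + y} = \frac{\frac{17}{10} + y}{2 y}$)
$Y{\left(z \right)} = 192 - 390 z$
$t{\left(295 \right)} - Y{\left(-528 \right)} = \frac{17 + 10 \cdot 295}{20 \cdot 295} - \left(192 - -205920\right) = \frac{1}{20} \cdot \frac{1}{295} \left(17 + 2950\right) - \left(192 + 205920\right) = \frac{1}{20} \cdot \frac{1}{295} \cdot 2967 - 206112 = \frac{2967}{5900} - 206112 = - \frac{1216057833}{5900}$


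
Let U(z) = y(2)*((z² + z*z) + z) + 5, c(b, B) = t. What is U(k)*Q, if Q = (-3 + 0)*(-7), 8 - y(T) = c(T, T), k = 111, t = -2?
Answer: 5198235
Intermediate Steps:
c(b, B) = -2
y(T) = 10 (y(T) = 8 - 1*(-2) = 8 + 2 = 10)
Q = 21 (Q = -3*(-7) = 21)
U(z) = 5 + 10*z + 20*z² (U(z) = 10*((z² + z*z) + z) + 5 = 10*((z² + z²) + z) + 5 = 10*(2*z² + z) + 5 = 10*(z + 2*z²) + 5 = (10*z + 20*z²) + 5 = 5 + 10*z + 20*z²)
U(k)*Q = (5 + 10*111 + 20*111²)*21 = (5 + 1110 + 20*12321)*21 = (5 + 1110 + 246420)*21 = 247535*21 = 5198235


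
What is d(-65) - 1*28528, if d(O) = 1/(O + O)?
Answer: -3708641/130 ≈ -28528.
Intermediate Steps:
d(O) = 1/(2*O)
d(-65) - 1*28528 = (½)/(-65) - 1*28528 = (½)*(-1/65) - 28528 = -1/130 - 28528 = -3708641/130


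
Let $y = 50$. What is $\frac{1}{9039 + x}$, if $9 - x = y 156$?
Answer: $\frac{1}{1248} \approx 0.00080128$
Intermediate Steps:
$x = -7791$ ($x = 9 - 50 \cdot 156 = 9 - 7800 = -7791$)
$\frac{1}{9039 + x} = \frac{1}{9039 - 7791} = \frac{1}{1248}$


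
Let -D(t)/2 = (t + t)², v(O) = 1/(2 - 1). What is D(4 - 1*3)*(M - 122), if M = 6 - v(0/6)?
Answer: 936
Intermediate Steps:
v(O) = 1 (v(O) = 1/1 = 1)
D(t) = -8*t² (D(t) = -2*(t + t)² = -2*4*t² = -8*t²)
M = 5 (M = 6 - 1*1 = 6 - 1 = 5)
D(4 - 1*3)*(M - 122) = (-8*(4 - 1*3)²)*(5 - 122) = -8*(4 - 3)²*(-117) = -8*1²*(-117) = -8*1*(-117) = -8*(-117) = 936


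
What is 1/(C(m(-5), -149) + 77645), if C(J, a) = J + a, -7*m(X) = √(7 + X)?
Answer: 1898652/147137935391 + 7*√2/294275870782 ≈ 1.2904e-5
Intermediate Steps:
m(X) = -√(7 + X)/7
1/(C(m(-5), -149) + 77645) = 1/((-√(7 - 5)/7 - 149) + 77645) = 1/((-√2/7 - 149) + 77645) = 1/((-149 - √2/7) + 77645) = 1/(77496 - √2/7)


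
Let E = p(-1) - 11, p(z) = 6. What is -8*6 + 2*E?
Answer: -58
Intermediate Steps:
E = -5 (E = 6 - 11 = -5)
-8*6 + 2*E = -8*6 + 2*(-5) = -48 - 10 = -58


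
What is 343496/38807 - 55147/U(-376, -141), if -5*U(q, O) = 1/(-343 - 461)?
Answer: -8603159965084/38807 ≈ -2.2169e+8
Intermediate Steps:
U(q, O) = 1/4020 (U(q, O) = -1/(5*(-343 - 461)) = -1/5/(-804) = -1/5*(-1/804) = 1/4020)
343496/38807 - 55147/U(-376, -141) = 343496/38807 - 55147/1/4020 = 343496*(1/38807) - 55147*4020 = 343496/38807 - 221690940 = -8603159965084/38807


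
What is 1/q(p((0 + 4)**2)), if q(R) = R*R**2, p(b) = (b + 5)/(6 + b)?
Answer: 10648/9261 ≈ 1.1498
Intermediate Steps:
p(b) = (5 + b)/(6 + b)
q(R) = R**3
1/q(p((0 + 4)**2)) = 1/(((5 + (0 + 4)**2)/(6 + (0 + 4)**2))**3) = 1/(((5 + 4**2)/(6 + 4**2))**3) = 1/(((5 + 16)/(6 + 16))**3) = 1/((21/22)**3) = 1/(9261/10648) = 10648/9261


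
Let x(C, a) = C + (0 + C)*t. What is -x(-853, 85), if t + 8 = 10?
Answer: 2559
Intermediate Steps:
t = 2 (t = -8 + 10 = 2)
x(C, a) = 3*C (x(C, a) = C + (0 + C)*2 = C + C*2 = C + 2*C = 3*C)
-x(-853, 85) = -3*(-853) = -1*(-2559) = 2559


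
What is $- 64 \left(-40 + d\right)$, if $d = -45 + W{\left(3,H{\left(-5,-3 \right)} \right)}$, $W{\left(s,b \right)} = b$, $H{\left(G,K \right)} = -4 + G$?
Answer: $6016$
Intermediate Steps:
$d = -54$ ($d = -45 - 9 = -54$)
$- 64 \left(-40 + d\right) = - 64 \left(-40 - 54\right) = \left(-64\right) \left(-94\right) = 6016$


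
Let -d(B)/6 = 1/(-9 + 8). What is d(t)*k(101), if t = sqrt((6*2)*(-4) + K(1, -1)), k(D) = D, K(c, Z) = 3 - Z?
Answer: 606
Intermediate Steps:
t = 2*I*sqrt(11) (t = sqrt((6*2)*(-4) + (3 - 1*(-1))) = sqrt(12*(-4) + (3 + 1)) = sqrt(-48 + 4) = sqrt(-44) = 2*I*sqrt(11) ≈ 6.6332*I)
d(B) = 6 (d(B) = -6/(-9 + 8) = -6/(-1) = -6*(-1) = 6)
d(t)*k(101) = 6*101 = 606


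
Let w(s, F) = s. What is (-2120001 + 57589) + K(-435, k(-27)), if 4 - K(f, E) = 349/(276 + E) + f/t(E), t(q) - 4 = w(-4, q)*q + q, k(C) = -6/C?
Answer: -2563412503/1243 ≈ -2.0623e+6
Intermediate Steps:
t(q) = 4 - 3*q (t(q) = 4 + (-4*q + q) = 4 - 3*q)
K(f, E) = 4 - 349/(276 + E) - f/(4 - 3*E) (K(f, E) = 4 - (349/(276 + E) + f/(4 - 3*E)) = 4 + (-349/(276 + E) - f/(4 - 3*E)) = 4 - 349/(276 + E) - f/(4 - 3*E))
(-2120001 + 57589) + K(-435, k(-27)) = (-2120001 + 57589) + (-3020 + 12*(-6/(-27))² + 276*(-435) + 2249*(-6/(-27)) - 6/(-27)*(-435))/(-1104 + 3*(-6/(-27))² + 824*(-6/(-27))) = -2062412 + (-3020 + 12*(-6*(-1/27))² - 120060 + 2249*(-6*(-1/27)) - 6*(-1/27)*(-435))/(-1104 + 3*(-6*(-1/27))² + 824*(-6*(-1/27))) = -2062412 + (-3020 + 12*(2/9)² - 120060 + 2249*(2/9) + (2/9)*(-435))/(-1104 + 3*(2/9)² + 824*(2/9)) = -2062412 + (-3020 + 12*(4/81) - 120060 + 4498/9 - 290/3)/(-1104 + 3*(4/81) + 1648/9) = -2062412 + (-3020 + 16/27 - 120060 + 4498/9 - 290/3)/(-1104 + 4/27 + 1648/9) = -2062412 - 3312260/27/(-24860/27) = -2062412 - 27/24860*(-3312260/27) = -2062412 + 165613/1243 = -2563412503/1243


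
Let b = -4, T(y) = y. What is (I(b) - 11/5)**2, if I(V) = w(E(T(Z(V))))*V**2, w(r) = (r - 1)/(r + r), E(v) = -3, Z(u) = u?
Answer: 16129/225 ≈ 71.684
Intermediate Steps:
w(r) = (-1 + r)/(2*r) (w(r) = (-1 + r)/((2*r)) = (-1 + r)*(1/(2*r)) = (-1 + r)/(2*r))
I(V) = 2*V**2/3 (I(V) = ((1/2)*(-1 - 3)/(-3))*V**2 = ((1/2)*(-1/3)*(-4))*V**2 = 2*V**2/3)
(I(b) - 11/5)**2 = ((2/3)*(-4)**2 - 11/5)**2 = ((2/3)*16 - 11*1/5)**2 = (32/3 - 11/5)**2 = (127/15)**2 = 16129/225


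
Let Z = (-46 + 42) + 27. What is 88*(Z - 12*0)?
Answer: 2024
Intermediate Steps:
Z = 23 (Z = -4 + 27 = 23)
88*(Z - 12*0) = 88*(23 - 12*0) = 88*(23 + 0) = 88*23 = 2024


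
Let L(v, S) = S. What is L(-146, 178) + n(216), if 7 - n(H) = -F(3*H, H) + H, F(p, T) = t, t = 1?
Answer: -30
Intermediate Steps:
F(p, T) = 1
n(H) = 8 - H (n(H) = 7 - (-1*1 + H) = 7 - (-1 + H) = 7 + (1 - H) = 8 - H)
L(-146, 178) + n(216) = 178 + (8 - 1*216) = 178 + (8 - 216) = 178 - 208 = -30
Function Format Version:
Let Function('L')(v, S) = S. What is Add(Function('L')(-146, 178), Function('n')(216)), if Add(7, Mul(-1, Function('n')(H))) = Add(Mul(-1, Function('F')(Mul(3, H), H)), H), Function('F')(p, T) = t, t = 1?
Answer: -30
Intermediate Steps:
Function('F')(p, T) = 1
Function('n')(H) = Add(8, Mul(-1, H)) (Function('n')(H) = Add(7, Mul(-1, Add(Mul(-1, 1), H))) = Add(7, Mul(-1, Add(-1, H))) = Add(7, Add(1, Mul(-1, H))) = Add(8, Mul(-1, H)))
Add(Function('L')(-146, 178), Function('n')(216)) = Add(178, Add(8, Mul(-1, 216))) = Add(178, Add(8, -216)) = Add(178, -208) = -30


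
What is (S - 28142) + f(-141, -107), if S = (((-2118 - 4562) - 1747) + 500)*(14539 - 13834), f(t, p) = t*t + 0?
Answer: -5596796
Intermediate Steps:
f(t, p) = t² (f(t, p) = t² + 0 = t²)
S = -5588535 (S = ((-6680 - 1747) + 500)*705 = (-8427 + 500)*705 = -7927*705 = -5588535)
(S - 28142) + f(-141, -107) = (-5588535 - 28142) + (-141)² = -5616677 + 19881 = -5596796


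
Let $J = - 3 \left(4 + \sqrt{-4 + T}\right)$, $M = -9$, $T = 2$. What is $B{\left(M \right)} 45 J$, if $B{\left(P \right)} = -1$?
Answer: $540 + 135 i \sqrt{2} \approx 540.0 + 190.92 i$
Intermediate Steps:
$J = -12 - 3 i \sqrt{2}$ ($J = - 3 \left(4 + \sqrt{-4 + 2}\right) = - 3 \left(4 + \sqrt{-2}\right) = - 3 \left(4 + i \sqrt{2}\right) = -12 - 3 i \sqrt{2} \approx -12.0 - 4.2426 i$)
$B{\left(M \right)} 45 J = \left(-1\right) 45 \left(-12 - 3 i \sqrt{2}\right) = - 45 \left(-12 - 3 i \sqrt{2}\right) = 540 + 135 i \sqrt{2}$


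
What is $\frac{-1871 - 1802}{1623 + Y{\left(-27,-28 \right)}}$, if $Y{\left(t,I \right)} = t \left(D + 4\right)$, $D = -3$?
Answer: $- \frac{3673}{1596} \approx -2.3014$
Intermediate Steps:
$Y{\left(t,I \right)} = t$ ($Y{\left(t,I \right)} = t \left(-3 + 4\right) = t 1 = t$)
$\frac{-1871 - 1802}{1623 + Y{\left(-27,-28 \right)}} = \frac{-1871 - 1802}{1623 - 27} = - \frac{3673}{1596}$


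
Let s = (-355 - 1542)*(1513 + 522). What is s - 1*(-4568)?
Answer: -3855827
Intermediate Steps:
s = -3860395 (s = -1897*2035 = -3860395)
s - 1*(-4568) = -3860395 - 1*(-4568) = -3860395 + 4568 = -3855827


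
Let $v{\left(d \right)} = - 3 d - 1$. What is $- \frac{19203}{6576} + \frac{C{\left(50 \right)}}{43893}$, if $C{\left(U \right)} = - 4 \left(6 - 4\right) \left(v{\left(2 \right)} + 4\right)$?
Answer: $- \frac{93635495}{32071152} \approx -2.9196$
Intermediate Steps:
$v{\left(d \right)} = -1 - 3 d$
$C{\left(U \right)} = 24$ ($C{\left(U \right)} = - 4 \left(6 - 4\right) \left(\left(-1 - 6\right) + 4\right) = \left(-4\right) 2 \left(\left(-1 - 6\right) + 4\right) = - 8 \left(-7 + 4\right) = \left(-8\right) \left(-3\right) = 24$)
$- \frac{19203}{6576} + \frac{C{\left(50 \right)}}{43893} = - \frac{19203}{6576} + \frac{24}{43893} = \left(-19203\right) \frac{1}{6576} + 24 \cdot \frac{1}{43893} = - \frac{6401}{2192} + \frac{8}{14631} = - \frac{93635495}{32071152}$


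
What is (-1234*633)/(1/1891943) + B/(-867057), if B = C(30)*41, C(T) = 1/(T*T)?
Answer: -1153233038630686159841/780351300 ≈ -1.4778e+12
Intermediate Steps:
C(T) = T⁻²
B = 41/900 (B = 41/30² = (1/900)*41 = 41/900 ≈ 0.045556)
(-1234*633)/(1/1891943) + B/(-867057) = (-1234*633)/(1/1891943) + (41/900)/(-867057) = -781122/1/1891943 + (41/900)*(-1/867057) = -781122*1891943 - 41/780351300 = -1477838300046 - 41/780351300 = -1153233038630686159841/780351300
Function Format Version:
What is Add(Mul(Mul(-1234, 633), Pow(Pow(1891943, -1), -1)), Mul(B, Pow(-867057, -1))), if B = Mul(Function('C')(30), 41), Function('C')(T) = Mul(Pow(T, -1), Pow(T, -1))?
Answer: Rational(-1153233038630686159841, 780351300) ≈ -1.4778e+12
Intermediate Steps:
Function('C')(T) = Pow(T, -2)
B = Rational(41, 900) (B = Mul(Pow(30, -2), 41) = Mul(Rational(1, 900), 41) = Rational(41, 900) ≈ 0.045556)
Add(Mul(Mul(-1234, 633), Pow(Pow(1891943, -1), -1)), Mul(B, Pow(-867057, -1))) = Add(Mul(Mul(-1234, 633), Pow(Pow(1891943, -1), -1)), Mul(Rational(41, 900), Pow(-867057, -1))) = Add(Mul(-781122, Pow(Rational(1, 1891943), -1)), Mul(Rational(41, 900), Rational(-1, 867057))) = Add(Mul(-781122, 1891943), Rational(-41, 780351300)) = Add(-1477838300046, Rational(-41, 780351300)) = Rational(-1153233038630686159841, 780351300)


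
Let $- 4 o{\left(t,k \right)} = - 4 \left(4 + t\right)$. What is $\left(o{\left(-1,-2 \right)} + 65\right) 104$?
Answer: $7072$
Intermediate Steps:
$o{\left(t,k \right)} = 4 + t$ ($o{\left(t,k \right)} = - \frac{\left(-4\right) \left(4 + t\right)}{4} = - \frac{-16 - 4 t}{4} = 4 + t$)
$\left(o{\left(-1,-2 \right)} + 65\right) 104 = \left(\left(4 - 1\right) + 65\right) 104 = \left(3 + 65\right) 104 = 68 \cdot 104 = 7072$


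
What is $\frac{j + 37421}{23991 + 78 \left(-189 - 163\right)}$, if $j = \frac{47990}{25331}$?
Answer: $- \frac{45140921}{4179615} \approx -10.8$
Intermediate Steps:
$j = \frac{47990}{25331}$ ($j = 47990 \cdot \frac{1}{25331} = \frac{47990}{25331} \approx 1.8945$)
$\frac{j + 37421}{23991 + 78 \left(-189 - 163\right)} = \frac{\frac{47990}{25331} + 37421}{23991 + 78 \left(-189 - 163\right)} = \frac{947959341}{25331 \left(23991 + 78 \left(-189 - 163\right)\right)} = \frac{947959341}{25331 \left(23991 + 78 \left(-352\right)\right)} = \frac{947959341}{25331 \left(23991 - 27456\right)} = \frac{947959341}{25331 \left(-3465\right)} = \frac{947959341}{25331} \left(- \frac{1}{3465}\right) = - \frac{45140921}{4179615}$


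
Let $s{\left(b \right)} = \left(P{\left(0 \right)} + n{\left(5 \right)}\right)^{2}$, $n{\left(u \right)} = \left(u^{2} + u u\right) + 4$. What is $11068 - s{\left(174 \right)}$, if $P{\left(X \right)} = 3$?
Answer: $7819$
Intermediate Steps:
$n{\left(u \right)} = 4 + 2 u^{2}$ ($n{\left(u \right)} = \left(u^{2} + u^{2}\right) + 4 = 2 u^{2} + 4 = 4 + 2 u^{2}$)
$s{\left(b \right)} = 3249$ ($s{\left(b \right)} = \left(3 + \left(4 + 2 \cdot 5^{2}\right)\right)^{2} = \left(3 + \left(4 + 2 \cdot 25\right)\right)^{2} = \left(3 + \left(4 + 50\right)\right)^{2} = \left(3 + 54\right)^{2} = 57^{2} = 3249$)
$11068 - s{\left(174 \right)} = 11068 - 3249 = 7819$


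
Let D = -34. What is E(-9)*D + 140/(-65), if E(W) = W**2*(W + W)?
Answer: 644408/13 ≈ 49570.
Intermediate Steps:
E(W) = 2*W**3 (E(W) = W**2*(2*W) = 2*W**3)
E(-9)*D + 140/(-65) = (2*(-9)**3)*(-34) + 140/(-65) = (2*(-729))*(-34) + 140*(-1/65) = -1458*(-34) - 28/13 = 49572 - 28/13 = 644408/13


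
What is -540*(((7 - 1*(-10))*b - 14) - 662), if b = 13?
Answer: 245700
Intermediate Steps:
-540*(((7 - 1*(-10))*b - 14) - 662) = -540*(((7 - 1*(-10))*13 - 14) - 662) = -540*(((7 + 10)*13 - 14) - 662) = -540*((17*13 - 14) - 662) = -540*((221 - 14) - 662) = -540*(207 - 662) = -540*(-455) = 245700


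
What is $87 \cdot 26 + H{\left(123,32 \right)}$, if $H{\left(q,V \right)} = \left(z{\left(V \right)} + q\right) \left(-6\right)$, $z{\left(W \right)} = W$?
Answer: $1332$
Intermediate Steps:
$H{\left(q,V \right)} = - 6 V - 6 q$ ($H{\left(q,V \right)} = \left(V + q\right) \left(-6\right) = - 6 V - 6 q$)
$87 \cdot 26 + H{\left(123,32 \right)} = 87 \cdot 26 - 930 = 2262 - 930 = 1332$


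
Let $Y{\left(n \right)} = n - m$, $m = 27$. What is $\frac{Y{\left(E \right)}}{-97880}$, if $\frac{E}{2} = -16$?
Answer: $\frac{59}{97880} \approx 0.00060278$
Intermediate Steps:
$E = -32$ ($E = 2 \left(-16\right) = -32$)
$Y{\left(n \right)} = -27 + n$ ($Y{\left(n \right)} = n - 27 = -27 + n$)
$\frac{Y{\left(E \right)}}{-97880} = \frac{-27 - 32}{-97880} = \left(-59\right) \left(- \frac{1}{97880}\right) = \frac{59}{97880}$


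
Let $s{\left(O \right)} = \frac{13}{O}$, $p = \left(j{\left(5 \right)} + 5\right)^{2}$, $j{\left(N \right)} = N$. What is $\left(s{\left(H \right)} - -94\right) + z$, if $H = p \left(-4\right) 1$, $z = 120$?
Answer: $\frac{85587}{400} \approx 213.97$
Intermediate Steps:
$p = 100$ ($p = \left(5 + 5\right)^{2} = 10^{2} = 100$)
$H = -400$ ($H = 100 \left(-4\right) 1 = \left(-400\right) 1 = -400$)
$\left(s{\left(H \right)} - -94\right) + z = \left(\frac{13}{-400} - -94\right) + 120 = \left(13 \left(- \frac{1}{400}\right) + \left(-18 + 112\right)\right) + 120 = \left(- \frac{13}{400} + 94\right) + 120 = \frac{37587}{400} + 120 = \frac{85587}{400}$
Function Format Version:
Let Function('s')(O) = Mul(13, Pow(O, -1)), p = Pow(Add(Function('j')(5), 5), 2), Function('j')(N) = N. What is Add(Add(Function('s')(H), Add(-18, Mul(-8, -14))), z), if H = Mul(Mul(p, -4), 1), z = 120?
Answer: Rational(85587, 400) ≈ 213.97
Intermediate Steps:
p = 100 (p = Pow(Add(5, 5), 2) = Pow(10, 2) = 100)
H = -400 (H = Mul(Mul(100, -4), 1) = Mul(-400, 1) = -400)
Add(Add(Function('s')(H), Add(-18, Mul(-8, -14))), z) = Add(Add(Mul(13, Pow(-400, -1)), Add(-18, Mul(-8, -14))), 120) = Add(Add(Mul(13, Rational(-1, 400)), Add(-18, 112)), 120) = Add(Add(Rational(-13, 400), 94), 120) = Add(Rational(37587, 400), 120) = Rational(85587, 400)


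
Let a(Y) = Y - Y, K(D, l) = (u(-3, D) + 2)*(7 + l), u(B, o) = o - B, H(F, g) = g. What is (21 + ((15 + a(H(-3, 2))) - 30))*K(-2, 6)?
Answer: 234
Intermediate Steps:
K(D, l) = (5 + D)*(7 + l) (K(D, l) = ((D - 1*(-3)) + 2)*(7 + l) = ((D + 3) + 2)*(7 + l) = ((3 + D) + 2)*(7 + l) = (5 + D)*(7 + l))
a(Y) = 0
(21 + ((15 + a(H(-3, 2))) - 30))*K(-2, 6) = (21 + ((15 + 0) - 30))*(35 + 5*6 + 7*(-2) - 2*6) = (21 + (15 - 30))*(35 + 30 - 14 - 12) = (21 - 15)*39 = 6*39 = 234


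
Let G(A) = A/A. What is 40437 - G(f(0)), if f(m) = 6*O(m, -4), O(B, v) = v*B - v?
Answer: 40436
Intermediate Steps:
O(B, v) = -v + B*v (O(B, v) = B*v - v = -v + B*v)
f(m) = 24 - 24*m (f(m) = 6*(-4*(-1 + m)) = 6*(4 - 4*m) = 24 - 24*m)
G(A) = 1
40437 - G(f(0)) = 40437 - 1*1 = 40437 - 1 = 40436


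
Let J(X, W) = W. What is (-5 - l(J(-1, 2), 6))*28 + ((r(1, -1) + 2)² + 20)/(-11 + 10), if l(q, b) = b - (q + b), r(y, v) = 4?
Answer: -140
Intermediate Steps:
l(q, b) = -q (l(q, b) = b - (b + q) = b + (-b - q) = -q)
(-5 - l(J(-1, 2), 6))*28 + ((r(1, -1) + 2)² + 20)/(-11 + 10) = (-5 - (-1)*2)*28 + ((4 + 2)² + 20)/(-11 + 10) = (-5 - 1*(-2))*28 + (6² + 20)/(-1) = (-5 + 2)*28 + (36 + 20)*(-1) = -3*28 + 56*(-1) = -84 - 56 = -140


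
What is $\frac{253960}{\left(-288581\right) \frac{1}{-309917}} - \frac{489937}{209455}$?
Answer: $\frac{16485333036571203}{60444733355} \approx 2.7273 \cdot 10^{5}$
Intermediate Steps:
$\frac{253960}{\left(-288581\right) \frac{1}{-309917}} - \frac{489937}{209455} = \frac{253960}{\left(-288581\right) \left(- \frac{1}{309917}\right)} - \frac{489937}{209455} = \frac{253960}{\frac{288581}{309917}} - \frac{489937}{209455} = 253960 \cdot \frac{309917}{288581} - \frac{489937}{209455} = \frac{78706521320}{288581} - \frac{489937}{209455} = \frac{16485333036571203}{60444733355}$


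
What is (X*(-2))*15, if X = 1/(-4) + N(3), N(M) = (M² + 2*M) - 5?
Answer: -585/2 ≈ -292.50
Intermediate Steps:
N(M) = -5 + M² + 2*M
X = 39/4 (X = 1/(-4) + (-5 + 3² + 2*3) = -¼ + (-5 + 9 + 6) = -¼ + 10 = 39/4 ≈ 9.7500)
(X*(-2))*15 = ((39/4)*(-2))*15 = -39/2*15 = -585/2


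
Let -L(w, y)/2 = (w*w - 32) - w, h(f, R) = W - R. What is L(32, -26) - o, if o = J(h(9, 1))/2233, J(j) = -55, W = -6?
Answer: -389755/203 ≈ -1920.0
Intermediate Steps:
h(f, R) = -6 - R
L(w, y) = 64 - 2*w² + 2*w (L(w, y) = -2*((w*w - 32) - w) = -2*((w² - 32) - w) = -2*((-32 + w²) - w) = -2*(-32 + w² - w) = 64 - 2*w² + 2*w)
o = -5/203 (o = -55/2233 = -55*1/2233 = -5/203 ≈ -0.024631)
L(32, -26) - o = (64 - 2*32² + 2*32) - 1*(-5/203) = (64 - 2*1024 + 64) + 5/203 = (64 - 2048 + 64) + 5/203 = -1920 + 5/203 = -389755/203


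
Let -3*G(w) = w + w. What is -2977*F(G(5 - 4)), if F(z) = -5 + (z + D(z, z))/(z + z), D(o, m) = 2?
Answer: 17862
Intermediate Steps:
G(w) = -2*w/3 (G(w) = -(w + w)/3 = -2*w/3)
F(z) = -5 + (2 + z)/(2*z) (F(z) = -5 + (z + 2)/(z + z) = -5 + (2 + z)/((2*z)) = -5 + (2 + z)*(1/(2*z)) = -5 + (2 + z)/(2*z))
-2977*F(G(5 - 4)) = -2977*(-9/2 + 1/(-2*(5 - 4)/3)) = -2977*(-9/2 + 1/(-⅔*1)) = -2977*(-9/2 + 1/(-⅔)) = -2977*(-9/2 - 3/2) = -2977*(-6) = 17862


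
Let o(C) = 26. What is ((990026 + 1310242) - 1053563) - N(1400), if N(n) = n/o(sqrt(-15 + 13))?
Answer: 16206465/13 ≈ 1.2467e+6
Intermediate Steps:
N(n) = n/26
((990026 + 1310242) - 1053563) - N(1400) = ((990026 + 1310242) - 1053563) - 1400/26 = (2300268 - 1053563) - 1*700/13 = 1246705 - 700/13 = 16206465/13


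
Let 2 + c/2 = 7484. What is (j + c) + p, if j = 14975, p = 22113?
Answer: 52052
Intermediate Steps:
c = 14964 (c = -4 + 2*7484 = -4 + 14968 = 14964)
(j + c) + p = (14975 + 14964) + 22113 = 29939 + 22113 = 52052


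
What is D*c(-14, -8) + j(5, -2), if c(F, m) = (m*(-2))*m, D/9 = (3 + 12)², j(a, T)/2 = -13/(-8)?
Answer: -1036787/4 ≈ -2.5920e+5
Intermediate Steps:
j(a, T) = 13/4 (j(a, T) = 2*(-13/(-8)) = 2*(-13*(-⅛)) = 2*(13/8) = 13/4)
D = 2025 (D = 9*(3 + 12)² = 9*15² = 9*225 = 2025)
c(F, m) = -2*m² (c(F, m) = (-2*m)*m = -2*m²)
D*c(-14, -8) + j(5, -2) = 2025*(-2*(-8)²) + 13/4 = 2025*(-2*64) + 13/4 = 2025*(-128) + 13/4 = -259200 + 13/4 = -1036787/4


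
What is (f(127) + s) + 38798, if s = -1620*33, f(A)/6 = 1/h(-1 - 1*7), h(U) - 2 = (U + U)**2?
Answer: -630465/43 ≈ -14662.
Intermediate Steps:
h(U) = 2 + 4*U**2 (h(U) = 2 + (U + U)**2 = 2 + (2*U)**2 = 2 + 4*U**2)
f(A) = 1/43 (f(A) = 6/(2 + 4*(-1 - 1*7)**2) = 6/(2 + 4*(-1 - 7)**2) = 6/(2 + 4*(-8)**2) = 6/(2 + 4*64) = 6/(2 + 256) = 6/258 = 6*(1/258) = 1/43)
s = -53460
(f(127) + s) + 38798 = (1/43 - 53460) + 38798 = -2298779/43 + 38798 = -630465/43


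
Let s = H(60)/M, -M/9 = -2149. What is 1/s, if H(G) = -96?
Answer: -6447/32 ≈ -201.47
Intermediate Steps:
M = 19341 (M = -9*(-2149) = 19341)
s = -32/6447 (s = -96/19341 = -96*1/19341 = -32/6447 ≈ -0.0049635)
1/s = 1/(-32/6447) = -6447/32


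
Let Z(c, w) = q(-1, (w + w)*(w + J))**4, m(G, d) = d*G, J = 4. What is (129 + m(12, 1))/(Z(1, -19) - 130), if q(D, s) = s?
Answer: 141/105560009870 ≈ 1.3357e-9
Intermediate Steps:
m(G, d) = G*d
Z(c, w) = 16*w**4*(4 + w)**4 (Z(c, w) = ((w + w)*(w + 4))**4 = ((2*w)*(4 + w))**4 = (2*w*(4 + w))**4 = 16*w**4*(4 + w)**4)
(129 + m(12, 1))/(Z(1, -19) - 130) = (129 + 12*1)/(16*(-19)**4*(4 - 19)**4 - 130) = (129 + 12)/(16*130321*(-15)**4 - 130) = 141/(16*130321*50625 - 130) = 141/(105560010000 - 130) = 141/105560009870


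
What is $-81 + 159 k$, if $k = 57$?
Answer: $8982$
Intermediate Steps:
$-81 + 159 k = -81 + 159 \cdot 57 = -81 + 9063 = 8982$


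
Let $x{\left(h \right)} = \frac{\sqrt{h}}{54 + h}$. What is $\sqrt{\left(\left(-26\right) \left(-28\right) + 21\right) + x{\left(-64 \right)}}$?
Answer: $\frac{\sqrt{18725 - 20 i}}{5} \approx 27.368 - 0.014616 i$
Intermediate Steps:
$x{\left(h \right)} = \frac{\sqrt{h}}{54 + h}$
$\sqrt{\left(\left(-26\right) \left(-28\right) + 21\right) + x{\left(-64 \right)}} = \sqrt{\left(\left(-26\right) \left(-28\right) + 21\right) + \frac{\sqrt{-64}}{54 - 64}} = \sqrt{\left(728 + 21\right) + \frac{8 i}{-10}} = \sqrt{749 + 8 i \left(- \frac{1}{10}\right)} = \sqrt{749 - \frac{4 i}{5}}$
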